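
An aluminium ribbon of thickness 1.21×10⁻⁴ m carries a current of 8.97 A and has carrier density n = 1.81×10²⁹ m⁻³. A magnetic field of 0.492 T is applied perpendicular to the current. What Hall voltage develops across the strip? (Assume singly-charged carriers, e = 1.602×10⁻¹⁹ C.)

V_H = IB/(n e t).
V_H = (8.97)(0.492)/((1.81×10²⁹)(1.602×10⁻¹⁹)(1.21×10⁻⁴)) ≈ 1.26×10⁻⁶ V.

V_H ≈ 1.26×10⁻⁶ V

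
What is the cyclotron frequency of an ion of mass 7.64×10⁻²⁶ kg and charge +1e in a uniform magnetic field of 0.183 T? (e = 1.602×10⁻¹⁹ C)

f = |q|B/(2πm).
f = (1.602×10⁻¹⁹)(0.183)/(2π·7.64×10⁻²⁶) ≈ 6.11×10⁴ Hz.

f ≈ 6.11×10⁴ Hz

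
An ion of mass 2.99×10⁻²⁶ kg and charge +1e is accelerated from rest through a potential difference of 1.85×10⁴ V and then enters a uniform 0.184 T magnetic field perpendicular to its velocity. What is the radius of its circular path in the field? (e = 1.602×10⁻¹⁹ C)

r ≈ 0.452 m

Acceleration: |q|V = ½mv² ⇒ v = √(2|q|V/m) = √(2·1.602×10⁻¹⁹·1.85×10⁴/2.99×10⁻²⁶) ≈ 4.452×10⁵ m/s.
In the field: r = mv/(|q|B) = (2.99×10⁻²⁶)(4.452×10⁵)/((1.602×10⁻¹⁹)(0.184)) ≈ 0.452 m.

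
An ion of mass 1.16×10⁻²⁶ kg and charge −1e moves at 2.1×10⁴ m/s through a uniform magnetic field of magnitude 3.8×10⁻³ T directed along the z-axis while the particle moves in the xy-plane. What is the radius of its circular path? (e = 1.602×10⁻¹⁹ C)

The magnetic force provides the centripetal force: |q|vB = mv²/r.
r = mv/(|q|B) = (1.16×10⁻²⁶)(2.1×10⁴)/((1.602×10⁻¹⁹)(3.8×10⁻³)) ≈ 0.40 m.

r ≈ 0.40 m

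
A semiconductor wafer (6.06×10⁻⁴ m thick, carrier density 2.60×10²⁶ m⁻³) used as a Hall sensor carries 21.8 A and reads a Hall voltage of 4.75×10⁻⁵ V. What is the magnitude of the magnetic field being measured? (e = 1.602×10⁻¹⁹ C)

From V_H = IB/(n e t), B = V_H n e t / I.
B = (4.75×10⁻⁵)(2.60×10²⁶)(1.602×10⁻¹⁹)(6.06×10⁻⁴)/21.8 ≈ 0.0550 T.

B ≈ 0.0550 T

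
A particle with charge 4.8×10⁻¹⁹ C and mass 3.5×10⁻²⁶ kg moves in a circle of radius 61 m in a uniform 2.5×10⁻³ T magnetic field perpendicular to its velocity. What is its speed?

From |q|vB = mv²/r, v = |q|Br/m.
v = (4.8×10⁻¹⁹)(2.5×10⁻³)(61)/3.5×10⁻²⁶ ≈ 2.1×10⁶ m/s.

v ≈ 2.1×10⁶ m/s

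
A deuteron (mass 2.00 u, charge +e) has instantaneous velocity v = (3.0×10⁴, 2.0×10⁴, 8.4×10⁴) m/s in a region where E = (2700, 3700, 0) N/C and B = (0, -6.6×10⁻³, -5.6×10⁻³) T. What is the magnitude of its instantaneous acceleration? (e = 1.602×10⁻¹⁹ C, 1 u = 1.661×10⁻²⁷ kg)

v×B = (442, 168, -198) N/C.
E + v×B = (3140, 3870, -198) N/C.
F = q(E + v×B) = (1.602×10⁻¹⁹ C)·(3140, 3870, -198) = (5.03×10⁻¹⁶, 6.20×10⁻¹⁶, -3.17×10⁻¹⁷) N.
|a| = |F|/m = 7.990×10⁻¹⁶/3.322×10⁻²⁷ ≈ 2.41×10¹¹ m/s².

|a| ≈ 2.41×10¹¹ m/s²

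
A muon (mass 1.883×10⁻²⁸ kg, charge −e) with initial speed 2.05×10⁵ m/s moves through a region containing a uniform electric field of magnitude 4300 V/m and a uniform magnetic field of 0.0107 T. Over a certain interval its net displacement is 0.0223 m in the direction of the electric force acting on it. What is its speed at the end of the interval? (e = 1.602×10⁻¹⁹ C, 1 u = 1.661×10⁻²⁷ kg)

B does no work; ΔKE = |q|E d.
½mv_f² = ½mv₀² + |q|Ed = ½(1.883×10⁻²⁸)(2.05×10⁵)² + (1.602×10⁻¹⁹)(4300)(0.0223) ≈ 3.957×10⁻¹⁸ J + 1.536×10⁻¹⁷ J ≈ 1.932×10⁻¹⁷ J.
v_f = √(2·1.932×10⁻¹⁷/1.883×10⁻²⁸) ≈ 4.53×10⁵ m/s.

v_f ≈ 4.53×10⁵ m/s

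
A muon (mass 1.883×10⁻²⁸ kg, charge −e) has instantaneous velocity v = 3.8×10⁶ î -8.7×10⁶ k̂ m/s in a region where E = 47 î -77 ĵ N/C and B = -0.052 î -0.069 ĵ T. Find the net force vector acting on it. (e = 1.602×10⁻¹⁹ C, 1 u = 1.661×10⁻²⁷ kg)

v×B = (-6.00×10⁵, 4.52×10⁵, -2.62×10⁵) N/C.
E + v×B = (-6.00×10⁵, 4.52×10⁵, -2.62×10⁵) N/C.
F = q(E + v×B) = (−1.602×10⁻¹⁹ C)·(-6.00×10⁵, 4.52×10⁵, -2.62×10⁵) = (9.62×10⁻¹⁴, -7.25×10⁻¹⁴, 4.20×10⁻¹⁴) N.

F ≈ (9.62×10⁻¹⁴, -7.25×10⁻¹⁴, 4.20×10⁻¹⁴) N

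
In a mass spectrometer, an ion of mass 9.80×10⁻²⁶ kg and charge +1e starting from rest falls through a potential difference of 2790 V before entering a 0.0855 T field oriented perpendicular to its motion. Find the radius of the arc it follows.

Acceleration: |q|V = ½mv² ⇒ v = √(2|q|V/m) = √(2·1.602×10⁻¹⁹·2790/9.80×10⁻²⁶) ≈ 9.551×10⁴ m/s.
In the field: r = mv/(|q|B) = (9.80×10⁻²⁶)(9.551×10⁴)/((1.602×10⁻¹⁹)(0.0855)) ≈ 0.683 m.

r ≈ 0.683 m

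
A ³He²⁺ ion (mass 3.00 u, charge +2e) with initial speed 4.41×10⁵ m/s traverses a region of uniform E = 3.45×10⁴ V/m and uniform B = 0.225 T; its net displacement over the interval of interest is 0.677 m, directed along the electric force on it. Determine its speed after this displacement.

v_f ≈ 1.79×10⁶ m/s

B does no work; ΔKE = |q|E d.
½mv_f² = ½mv₀² + |q|Ed = ½(4.983×10⁻²⁷)(4.41×10⁵)² + (3.204×10⁻¹⁹)(3.45×10⁴)(0.677) ≈ 4.845×10⁻¹⁶ J + 7.483×10⁻¹⁵ J ≈ 7.968×10⁻¹⁵ J.
v_f = √(2·7.968×10⁻¹⁵/4.983×10⁻²⁷) ≈ 1.79×10⁶ m/s.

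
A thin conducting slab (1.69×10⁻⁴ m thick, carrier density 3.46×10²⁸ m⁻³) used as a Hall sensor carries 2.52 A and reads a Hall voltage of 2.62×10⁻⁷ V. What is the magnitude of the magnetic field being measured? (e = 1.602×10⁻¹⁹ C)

B ≈ 0.0974 T

From V_H = IB/(n e t), B = V_H n e t / I.
B = (2.62×10⁻⁷)(3.46×10²⁸)(1.602×10⁻¹⁹)(1.69×10⁻⁴)/2.52 ≈ 0.0974 T.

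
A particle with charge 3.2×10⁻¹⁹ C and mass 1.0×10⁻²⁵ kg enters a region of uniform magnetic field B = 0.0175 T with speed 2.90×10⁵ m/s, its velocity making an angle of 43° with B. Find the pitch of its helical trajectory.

p ≈ 23.8 m

v∥ = v cosθ = 2.90×10⁵·cos43° ≈ 2.121×10⁵ m/s.
T = 2πm/(|q|B) = 2π(1.0×10⁻²⁵)/((3.2×10⁻¹⁹)(0.0175)) ≈ 1.122×10⁻⁴ s.
pitch = v∥ T = (2.121×10⁵)(1.122×10⁻⁴) ≈ 23.8 m.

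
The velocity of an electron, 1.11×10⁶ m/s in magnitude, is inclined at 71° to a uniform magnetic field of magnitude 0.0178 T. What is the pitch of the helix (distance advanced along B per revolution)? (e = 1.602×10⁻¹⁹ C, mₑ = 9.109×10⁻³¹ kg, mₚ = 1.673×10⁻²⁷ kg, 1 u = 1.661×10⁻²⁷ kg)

v∥ = v cosθ = 1.11×10⁶·cos71° ≈ 3.614×10⁵ m/s.
T = 2πm/(|q|B) = 2π(9.109×10⁻³¹)/((1.602×10⁻¹⁹)(0.0178)) ≈ 2.007×10⁻⁹ s.
pitch = v∥ T = (3.614×10⁵)(2.007×10⁻⁹) ≈ 7.25×10⁻⁴ m.

p ≈ 7.25×10⁻⁴ m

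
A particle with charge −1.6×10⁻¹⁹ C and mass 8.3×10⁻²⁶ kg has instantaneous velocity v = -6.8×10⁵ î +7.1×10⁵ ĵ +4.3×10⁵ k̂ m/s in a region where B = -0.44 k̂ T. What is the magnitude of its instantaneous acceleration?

|a| ≈ 8.34×10¹¹ m/s²

v×B = (-3.12×10⁵, -2.99×10⁵, 0) N/C.
F = q v×B = (−1.6×10⁻¹⁹ C)·(-3.12×10⁵, -2.99×10⁵, 0) = (5.00×10⁻¹⁴, 4.79×10⁻¹⁴, 0) N.
|a| = |F|/m = 6.921×10⁻¹⁴/8.3×10⁻²⁶ ≈ 8.34×10¹¹ m/s².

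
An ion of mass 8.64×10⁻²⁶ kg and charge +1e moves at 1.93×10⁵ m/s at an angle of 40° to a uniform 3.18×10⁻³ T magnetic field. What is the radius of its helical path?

r ≈ 21.0 m

v⊥ = v sinθ = 1.93×10⁵·sin40° ≈ 1.241×10⁵ m/s.
r = m v⊥/(|q|B) = (8.64×10⁻²⁶)(1.241×10⁵)/((1.602×10⁻¹⁹)(3.18×10⁻³)) ≈ 21.0 m.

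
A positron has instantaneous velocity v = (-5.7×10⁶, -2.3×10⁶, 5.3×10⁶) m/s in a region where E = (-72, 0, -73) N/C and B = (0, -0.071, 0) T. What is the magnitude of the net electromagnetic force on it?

v×B = (3.76×10⁵, 0, 4.05×10⁵) N/C.
E + v×B = (3.76×10⁵, 0, 4.05×10⁵) N/C.
F = q(E + v×B) = (1.602×10⁻¹⁹ C)·(3.76×10⁵, 0, 4.05×10⁵) = (6.03×10⁻¹⁴, 0, 6.48×10⁻¹⁴) N.
|F| = 8.85×10⁻¹⁴ N.

|F| ≈ 8.85×10⁻¹⁴ N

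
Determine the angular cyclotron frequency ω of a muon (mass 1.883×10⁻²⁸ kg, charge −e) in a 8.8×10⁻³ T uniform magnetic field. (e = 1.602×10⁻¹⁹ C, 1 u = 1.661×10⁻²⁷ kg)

ω ≈ 7.5×10⁶ rad/s

ω = |q|B/m.
ω = (1.602×10⁻¹⁹)(8.8×10⁻³)/1.883×10⁻²⁸ ≈ 7.5×10⁶ rad/s.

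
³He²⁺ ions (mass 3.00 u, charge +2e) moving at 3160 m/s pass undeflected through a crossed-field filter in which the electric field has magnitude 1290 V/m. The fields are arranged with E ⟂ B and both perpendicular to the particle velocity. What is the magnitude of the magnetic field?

Balance of forces in the selector: qE = qvB ⇒ B = E/v.
B = 1290/3160 = 0.408 T.

B = 0.408 T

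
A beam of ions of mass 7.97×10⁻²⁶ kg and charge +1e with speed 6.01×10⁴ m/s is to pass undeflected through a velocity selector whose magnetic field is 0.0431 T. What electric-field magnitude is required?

For straight-line motion qE = qvB, so E = vB.
E = 6.01×10⁴ × 0.0431 = 2590 V/m.

E = 2590 V/m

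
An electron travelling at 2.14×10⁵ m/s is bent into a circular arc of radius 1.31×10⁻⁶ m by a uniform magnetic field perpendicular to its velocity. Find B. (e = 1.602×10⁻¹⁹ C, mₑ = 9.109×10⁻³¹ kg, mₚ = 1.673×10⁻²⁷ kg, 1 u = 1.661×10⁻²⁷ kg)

B ≈ 0.929 T

From |q|vB = mv²/r, B = mv/(|q|r).
B = (9.109×10⁻³¹)(2.14×10⁵)/((1.602×10⁻¹⁹)(1.31×10⁻⁶)) ≈ 0.929 T.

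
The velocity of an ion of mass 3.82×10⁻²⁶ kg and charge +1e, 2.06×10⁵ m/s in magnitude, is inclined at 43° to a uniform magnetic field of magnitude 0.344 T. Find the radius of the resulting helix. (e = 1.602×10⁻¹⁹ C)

v⊥ = v sinθ = 2.06×10⁵·sin43° ≈ 1.405×10⁵ m/s.
r = m v⊥/(|q|B) = (3.82×10⁻²⁶)(1.405×10⁵)/((1.602×10⁻¹⁹)(0.344)) ≈ 0.0974 m.

r ≈ 0.0974 m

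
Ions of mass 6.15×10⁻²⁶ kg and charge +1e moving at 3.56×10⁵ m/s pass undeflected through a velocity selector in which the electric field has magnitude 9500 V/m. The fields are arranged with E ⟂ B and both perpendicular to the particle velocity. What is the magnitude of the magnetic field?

B = 0.0267 T

Balance of forces in the selector: qE = qvB ⇒ B = E/v.
B = 9500/3.56×10⁵ = 0.0267 T.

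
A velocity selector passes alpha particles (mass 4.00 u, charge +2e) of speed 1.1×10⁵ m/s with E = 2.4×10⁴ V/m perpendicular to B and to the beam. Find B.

Balance of forces in the selector: qE = qvB ⇒ B = E/v.
B = 2.4×10⁴/1.1×10⁵ = 0.22 T.

B = 0.22 T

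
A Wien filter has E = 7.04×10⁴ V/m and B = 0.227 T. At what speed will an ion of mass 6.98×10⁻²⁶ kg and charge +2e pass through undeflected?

v = 3.10×10⁵ m/s

For undeflected motion the electric and magnetic forces balance: qE = qvB.
v = E/B = 7.04×10⁴/0.227 = 3.10×10⁵ m/s.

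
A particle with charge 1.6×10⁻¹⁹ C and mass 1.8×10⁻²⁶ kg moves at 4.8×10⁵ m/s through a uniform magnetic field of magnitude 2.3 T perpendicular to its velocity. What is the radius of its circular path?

The magnetic force provides the centripetal force: |q|vB = mv²/r.
r = mv/(|q|B) = (1.8×10⁻²⁶)(4.8×10⁵)/((1.6×10⁻¹⁹)(2.3)) ≈ 0.023 m.

r ≈ 0.023 m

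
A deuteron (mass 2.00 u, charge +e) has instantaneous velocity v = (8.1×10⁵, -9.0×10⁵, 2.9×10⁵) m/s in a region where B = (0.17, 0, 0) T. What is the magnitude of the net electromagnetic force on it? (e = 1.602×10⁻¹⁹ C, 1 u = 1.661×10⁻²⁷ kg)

v×B = (0, 4.93×10⁴, 1.53×10⁵) N/C.
F = q v×B = (1.602×10⁻¹⁹ C)·(0, 4.93×10⁴, 1.53×10⁵) = (0, 7.90×10⁻¹⁵, 2.45×10⁻¹⁴) N.
|F| = 2.58×10⁻¹⁴ N.

|F| ≈ 2.58×10⁻¹⁴ N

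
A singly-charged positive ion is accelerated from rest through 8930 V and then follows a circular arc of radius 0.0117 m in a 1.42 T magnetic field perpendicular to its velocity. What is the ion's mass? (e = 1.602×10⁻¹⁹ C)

m ≈ 2.48×10⁻²⁷ kg

Combine |q|V = ½mv² and r = mv/(|q|B): eliminate v to get m = qB²r²/(2V).
m = (1.602×10⁻¹⁹)(1.42)²(0.0117)²/(2·8930) ≈ 2.48×10⁻²⁷ kg.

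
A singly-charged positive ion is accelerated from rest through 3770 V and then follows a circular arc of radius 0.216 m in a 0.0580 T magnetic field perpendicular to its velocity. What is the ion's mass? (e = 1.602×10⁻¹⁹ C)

Combine |q|V = ½mv² and r = mv/(|q|B): eliminate v to get m = qB²r²/(2V).
m = (1.602×10⁻¹⁹)(0.0580)²(0.216)²/(2·3770) ≈ 3.33×10⁻²⁷ kg.

m ≈ 3.33×10⁻²⁷ kg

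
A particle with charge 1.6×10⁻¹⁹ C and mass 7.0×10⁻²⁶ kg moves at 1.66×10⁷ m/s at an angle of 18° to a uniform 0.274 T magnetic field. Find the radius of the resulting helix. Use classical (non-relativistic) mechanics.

v⊥ = v sinθ = 1.66×10⁷·sin18° ≈ 5.130×10⁶ m/s.
r = m v⊥/(|q|B) = (7.0×10⁻²⁶)(5.130×10⁶)/((1.6×10⁻¹⁹)(0.274)) ≈ 8.19 m.

r ≈ 8.19 m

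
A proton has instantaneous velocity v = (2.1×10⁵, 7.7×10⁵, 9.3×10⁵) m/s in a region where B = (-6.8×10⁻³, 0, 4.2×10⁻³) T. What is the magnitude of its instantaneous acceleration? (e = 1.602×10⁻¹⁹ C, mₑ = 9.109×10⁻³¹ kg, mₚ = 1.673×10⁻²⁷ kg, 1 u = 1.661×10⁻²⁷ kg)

|a| ≈ 9.07×10¹¹ m/s²

v×B = (3230, -7210, 5240) N/C.
F = q v×B = (1.602×10⁻¹⁹ C)·(3230, -7210, 5240) = (5.18×10⁻¹⁶, -1.15×10⁻¹⁵, 8.39×10⁻¹⁶) N.
|a| = |F|/m = 1.518×10⁻¹⁵/1.673×10⁻²⁷ ≈ 9.07×10¹¹ m/s².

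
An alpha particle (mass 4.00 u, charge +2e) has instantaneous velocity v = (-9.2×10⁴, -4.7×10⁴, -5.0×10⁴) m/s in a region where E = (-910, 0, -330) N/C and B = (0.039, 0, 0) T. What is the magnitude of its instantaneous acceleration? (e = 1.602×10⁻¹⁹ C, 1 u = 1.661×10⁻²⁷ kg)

|a| ≈ 1.27×10¹¹ m/s²

v×B = (0, -1950, 1830) N/C.
E + v×B = (-910, -1950, 1500) N/C.
F = q(E + v×B) = (3.204×10⁻¹⁹ C)·(-910, -1950, 1500) = (-2.92×10⁻¹⁶, -6.25×10⁻¹⁶, 4.82×10⁻¹⁶) N.
|a| = |F|/m = 8.410×10⁻¹⁶/6.644×10⁻²⁷ ≈ 1.27×10¹¹ m/s².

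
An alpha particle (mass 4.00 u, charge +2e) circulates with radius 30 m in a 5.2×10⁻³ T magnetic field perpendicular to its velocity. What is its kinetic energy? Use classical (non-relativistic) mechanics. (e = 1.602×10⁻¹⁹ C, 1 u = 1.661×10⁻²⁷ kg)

v = |q|Br/m, then KE = ½mv² = (qBr)²/(2m).
v = (3.204×10⁻¹⁹)(5.2×10⁻³)(30)/6.644×10⁻²⁷ ≈ 7.523×10⁶ m/s.
KE = ½(6.644×10⁻²⁷)(7.523×10⁶)² ≈ 1.9×10⁻¹³ J.

KE ≈ 1.9×10⁻¹³ J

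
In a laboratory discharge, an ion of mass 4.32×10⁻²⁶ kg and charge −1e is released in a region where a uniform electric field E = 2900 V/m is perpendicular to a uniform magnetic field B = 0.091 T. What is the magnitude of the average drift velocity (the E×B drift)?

v_d ≈ 3.2×10⁴ m/s

The E×B drift speed is v_d = E/B.
v_d = 2900/0.091 = 3.2×10⁴ m/s.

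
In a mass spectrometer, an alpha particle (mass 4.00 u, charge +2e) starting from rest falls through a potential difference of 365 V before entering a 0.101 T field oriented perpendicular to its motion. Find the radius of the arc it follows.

Acceleration: |q|V = ½mv² ⇒ v = √(2|q|V/m) = √(2·3.204×10⁻¹⁹·365/6.644×10⁻²⁷) ≈ 1.876×10⁵ m/s.
In the field: r = mv/(|q|B) = (6.644×10⁻²⁷)(1.876×10⁵)/((3.204×10⁻¹⁹)(0.101)) ≈ 0.0385 m.

r ≈ 0.0385 m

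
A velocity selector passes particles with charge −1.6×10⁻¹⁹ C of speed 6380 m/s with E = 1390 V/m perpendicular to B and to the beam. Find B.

Balance of forces in the selector: qE = qvB ⇒ B = E/v.
B = 1390/6380 = 0.218 T.

B = 0.218 T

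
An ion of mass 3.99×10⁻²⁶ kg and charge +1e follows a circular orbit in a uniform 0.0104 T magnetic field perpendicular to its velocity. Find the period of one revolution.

The cyclotron period depends only on m, q, B: T = 2πm/(|q|B).
T = 2π(3.99×10⁻²⁶)/((1.602×10⁻¹⁹)(0.0104)) ≈ 1.50×10⁻⁴ s.

T ≈ 1.50×10⁻⁴ s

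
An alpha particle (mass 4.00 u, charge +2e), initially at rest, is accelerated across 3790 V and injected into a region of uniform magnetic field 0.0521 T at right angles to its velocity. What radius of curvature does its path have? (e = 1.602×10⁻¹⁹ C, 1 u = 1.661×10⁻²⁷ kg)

Acceleration: |q|V = ½mv² ⇒ v = √(2|q|V/m) = √(2·3.204×10⁻¹⁹·3790/6.644×10⁻²⁷) ≈ 6.046×10⁵ m/s.
In the field: r = mv/(|q|B) = (6.644×10⁻²⁷)(6.046×10⁵)/((3.204×10⁻¹⁹)(0.0521)) ≈ 0.241 m.

r ≈ 0.241 m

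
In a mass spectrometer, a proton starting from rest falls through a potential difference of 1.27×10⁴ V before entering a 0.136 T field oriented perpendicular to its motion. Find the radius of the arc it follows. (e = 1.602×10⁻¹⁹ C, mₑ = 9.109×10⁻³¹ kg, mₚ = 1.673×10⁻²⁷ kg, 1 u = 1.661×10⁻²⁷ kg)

Acceleration: |q|V = ½mv² ⇒ v = √(2|q|V/m) = √(2·1.602×10⁻¹⁹·1.27×10⁴/1.673×10⁻²⁷) ≈ 1.560×10⁶ m/s.
In the field: r = mv/(|q|B) = (1.673×10⁻²⁷)(1.560×10⁶)/((1.602×10⁻¹⁹)(0.136)) ≈ 0.120 m.

r ≈ 0.120 m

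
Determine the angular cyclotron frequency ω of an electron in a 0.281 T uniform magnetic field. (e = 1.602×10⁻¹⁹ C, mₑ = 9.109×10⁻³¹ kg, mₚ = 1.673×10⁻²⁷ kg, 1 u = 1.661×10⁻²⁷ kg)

ω ≈ 4.94×10¹⁰ rad/s

ω = |q|B/m.
ω = (1.602×10⁻¹⁹)(0.281)/9.109×10⁻³¹ ≈ 4.94×10¹⁰ rad/s.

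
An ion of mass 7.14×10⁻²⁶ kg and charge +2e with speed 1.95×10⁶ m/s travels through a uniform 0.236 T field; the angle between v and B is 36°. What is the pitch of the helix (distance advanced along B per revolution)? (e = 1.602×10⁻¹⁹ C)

v∥ = v cosθ = 1.95×10⁶·cos36° ≈ 1.578×10⁶ m/s.
T = 2πm/(|q|B) = 2π(7.14×10⁻²⁶)/((3.204×10⁻¹⁹)(0.236)) ≈ 5.933×10⁻⁶ s.
pitch = v∥ T = (1.578×10⁶)(5.933×10⁻⁶) ≈ 9.36 m.

p ≈ 9.36 m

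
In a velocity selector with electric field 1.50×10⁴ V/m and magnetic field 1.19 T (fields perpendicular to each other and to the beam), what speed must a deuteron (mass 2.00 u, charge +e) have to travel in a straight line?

v = 1.26×10⁴ m/s

Zero net Lorentz force requires |qE| = |q v×B|, i.e. E = vB.
v = E/B = 1.50×10⁴/1.19 = 1.26×10⁴ m/s.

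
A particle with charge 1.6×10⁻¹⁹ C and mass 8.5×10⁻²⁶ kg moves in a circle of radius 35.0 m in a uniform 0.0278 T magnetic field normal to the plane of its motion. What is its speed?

v ≈ 1.83×10⁶ m/s

From |q|vB = mv²/r, v = |q|Br/m.
v = (1.6×10⁻¹⁹)(0.0278)(35.0)/8.5×10⁻²⁶ ≈ 1.83×10⁶ m/s.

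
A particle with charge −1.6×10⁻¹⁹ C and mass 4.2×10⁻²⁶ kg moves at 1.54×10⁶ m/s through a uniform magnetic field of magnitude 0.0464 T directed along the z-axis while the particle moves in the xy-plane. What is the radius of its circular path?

r ≈ 8.71 m

The magnetic force provides the centripetal force: |q|vB = mv²/r.
r = mv/(|q|B) = (4.2×10⁻²⁶)(1.54×10⁶)/((1.6×10⁻¹⁹)(0.0464)) ≈ 8.71 m.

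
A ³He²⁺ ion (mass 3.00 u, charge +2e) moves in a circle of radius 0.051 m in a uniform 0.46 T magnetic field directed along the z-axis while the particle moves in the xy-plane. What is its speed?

v ≈ 1.5×10⁶ m/s

From |q|vB = mv²/r, v = |q|Br/m.
v = (3.204×10⁻¹⁹)(0.46)(0.051)/4.983×10⁻²⁷ ≈ 1.5×10⁶ m/s.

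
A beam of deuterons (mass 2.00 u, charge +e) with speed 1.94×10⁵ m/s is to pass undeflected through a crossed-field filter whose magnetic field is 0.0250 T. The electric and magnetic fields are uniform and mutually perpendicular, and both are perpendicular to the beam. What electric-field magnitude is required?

For straight-line motion qE = qvB, so E = vB.
E = 1.94×10⁵ × 0.0250 = 4850 V/m.

E = 4850 V/m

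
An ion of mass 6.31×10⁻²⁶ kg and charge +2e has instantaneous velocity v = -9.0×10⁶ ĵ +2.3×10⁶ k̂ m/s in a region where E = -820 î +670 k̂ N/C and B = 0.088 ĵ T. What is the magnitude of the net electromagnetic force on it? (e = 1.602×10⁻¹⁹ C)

v×B = (-2.02×10⁵, 0, 0) N/C.
E + v×B = (-2.03×10⁵, 0, 670) N/C.
F = q(E + v×B) = (3.204×10⁻¹⁹ C)·(-2.03×10⁵, 0, 670) = (-6.51×10⁻¹⁴, 0, 2.15×10⁻¹⁶) N.
|F| = 6.51×10⁻¹⁴ N.

|F| ≈ 6.51×10⁻¹⁴ N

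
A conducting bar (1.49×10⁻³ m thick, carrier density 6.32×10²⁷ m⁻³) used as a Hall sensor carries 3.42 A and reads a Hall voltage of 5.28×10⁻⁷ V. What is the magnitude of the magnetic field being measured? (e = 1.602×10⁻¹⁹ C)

From V_H = IB/(n e t), B = V_H n e t / I.
B = (5.28×10⁻⁷)(6.32×10²⁷)(1.602×10⁻¹⁹)(1.49×10⁻³)/3.42 ≈ 0.233 T.

B ≈ 0.233 T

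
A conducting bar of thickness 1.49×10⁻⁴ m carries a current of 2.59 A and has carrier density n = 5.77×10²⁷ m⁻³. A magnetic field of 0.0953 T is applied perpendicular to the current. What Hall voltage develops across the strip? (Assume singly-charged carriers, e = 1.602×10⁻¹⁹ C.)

V_H = IB/(n e t).
V_H = (2.59)(0.0953)/((5.77×10²⁷)(1.602×10⁻¹⁹)(1.49×10⁻⁴)) ≈ 1.79×10⁻⁶ V.

V_H ≈ 1.79×10⁻⁶ V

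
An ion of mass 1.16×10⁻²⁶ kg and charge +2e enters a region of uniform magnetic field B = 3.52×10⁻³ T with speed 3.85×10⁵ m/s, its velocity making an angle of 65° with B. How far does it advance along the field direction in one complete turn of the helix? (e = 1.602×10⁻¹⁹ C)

p ≈ 10.5 m

v∥ = v cosθ = 3.85×10⁵·cos65° ≈ 1.627×10⁵ m/s.
T = 2πm/(|q|B) = 2π(1.16×10⁻²⁶)/((3.204×10⁻¹⁹)(3.52×10⁻³)) ≈ 6.463×10⁻⁵ s.
pitch = v∥ T = (1.627×10⁵)(6.463×10⁻⁵) ≈ 10.5 m.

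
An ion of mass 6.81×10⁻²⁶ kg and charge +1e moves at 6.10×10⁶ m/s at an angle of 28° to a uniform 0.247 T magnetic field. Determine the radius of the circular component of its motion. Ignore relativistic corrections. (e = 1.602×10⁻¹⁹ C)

v⊥ = v sinθ = 6.10×10⁶·sin28° ≈ 2.864×10⁶ m/s.
r = m v⊥/(|q|B) = (6.81×10⁻²⁶)(2.864×10⁶)/((1.602×10⁻¹⁹)(0.247)) ≈ 4.93 m.

r ≈ 4.93 m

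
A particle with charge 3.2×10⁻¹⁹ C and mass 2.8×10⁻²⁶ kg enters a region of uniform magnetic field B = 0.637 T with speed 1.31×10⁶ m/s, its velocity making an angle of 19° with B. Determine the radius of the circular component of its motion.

v⊥ = v sinθ = 1.31×10⁶·sin19° ≈ 4.265×10⁵ m/s.
r = m v⊥/(|q|B) = (2.8×10⁻²⁶)(4.265×10⁵)/((3.2×10⁻¹⁹)(0.637)) ≈ 0.0586 m.

r ≈ 0.0586 m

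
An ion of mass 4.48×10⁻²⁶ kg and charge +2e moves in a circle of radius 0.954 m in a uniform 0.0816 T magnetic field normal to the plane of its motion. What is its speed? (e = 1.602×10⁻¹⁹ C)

From |q|vB = mv²/r, v = |q|Br/m.
v = (3.204×10⁻¹⁹)(0.0816)(0.954)/4.48×10⁻²⁶ ≈ 5.57×10⁵ m/s.

v ≈ 5.57×10⁵ m/s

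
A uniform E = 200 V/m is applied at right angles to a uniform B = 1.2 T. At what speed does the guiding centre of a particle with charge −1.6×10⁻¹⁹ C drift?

v_d ≈ 170 m/s

In crossed fields the guiding centre drifts at v_d = |E×B|/B² = E/B, independent of charge and mass.
v_d = 200/1.2 = 170 m/s.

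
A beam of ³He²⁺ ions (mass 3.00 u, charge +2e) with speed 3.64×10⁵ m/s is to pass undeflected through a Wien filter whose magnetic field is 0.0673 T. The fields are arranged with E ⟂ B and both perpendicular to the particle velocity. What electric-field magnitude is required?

For straight-line motion qE = qvB, so E = vB.
E = 3.64×10⁵ × 0.0673 = 2.45×10⁴ V/m.

E = 2.45×10⁴ V/m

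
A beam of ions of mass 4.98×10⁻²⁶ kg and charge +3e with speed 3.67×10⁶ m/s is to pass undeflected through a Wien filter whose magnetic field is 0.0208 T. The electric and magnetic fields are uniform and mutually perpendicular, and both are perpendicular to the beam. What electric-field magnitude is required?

E = 7.63×10⁴ V/m

For straight-line motion qE = qvB, so E = vB.
E = 3.67×10⁶ × 0.0208 = 7.63×10⁴ V/m.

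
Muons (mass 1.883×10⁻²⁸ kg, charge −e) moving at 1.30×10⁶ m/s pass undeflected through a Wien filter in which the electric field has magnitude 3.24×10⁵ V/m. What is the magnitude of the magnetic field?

B = 0.249 T

Balance of forces in the selector: qE = qvB ⇒ B = E/v.
B = 3.24×10⁵/1.30×10⁶ = 0.249 T.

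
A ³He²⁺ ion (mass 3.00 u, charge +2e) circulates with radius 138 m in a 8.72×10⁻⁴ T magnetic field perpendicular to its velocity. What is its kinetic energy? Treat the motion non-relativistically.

v = |q|Br/m, then KE = ½mv² = (qBr)²/(2m).
v = (3.204×10⁻¹⁹)(8.72×10⁻⁴)(138)/4.983×10⁻²⁷ ≈ 7.737×10⁶ m/s.
KE = ½(4.983×10⁻²⁷)(7.737×10⁶)² ≈ 1.49×10⁻¹³ J.

KE ≈ 1.49×10⁻¹³ J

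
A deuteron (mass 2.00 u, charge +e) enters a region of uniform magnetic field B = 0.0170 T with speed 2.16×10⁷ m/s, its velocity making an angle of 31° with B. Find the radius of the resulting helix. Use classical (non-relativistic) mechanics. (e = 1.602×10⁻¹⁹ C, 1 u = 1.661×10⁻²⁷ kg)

r ≈ 13.6 m

v⊥ = v sinθ = 2.16×10⁷·sin31° ≈ 1.112×10⁷ m/s.
r = m v⊥/(|q|B) = (3.322×10⁻²⁷)(1.112×10⁷)/((1.602×10⁻¹⁹)(0.0170)) ≈ 13.6 m.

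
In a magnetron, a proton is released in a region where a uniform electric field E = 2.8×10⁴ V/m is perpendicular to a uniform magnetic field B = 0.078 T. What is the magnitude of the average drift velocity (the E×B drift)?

v_d ≈ 3.6×10⁵ m/s

The steady drift has the magnetic force balancing the electric force, so v_d = E/B.
v_d = 2.8×10⁴/0.078 = 3.6×10⁵ m/s.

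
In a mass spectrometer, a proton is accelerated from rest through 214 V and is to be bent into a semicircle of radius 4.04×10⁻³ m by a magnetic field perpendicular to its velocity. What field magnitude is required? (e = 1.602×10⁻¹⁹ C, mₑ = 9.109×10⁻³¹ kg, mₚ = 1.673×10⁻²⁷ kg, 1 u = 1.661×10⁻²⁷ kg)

v = √(2|q|V/m) = √(2·1.602×10⁻¹⁹·214/1.673×10⁻²⁷) ≈ 2.024×10⁵ m/s.
B = mv/(|q|r) = (1.673×10⁻²⁷)(2.024×10⁵)/((1.602×10⁻¹⁹)(4.04×10⁻³)) ≈ 0.523 T.

B ≈ 0.523 T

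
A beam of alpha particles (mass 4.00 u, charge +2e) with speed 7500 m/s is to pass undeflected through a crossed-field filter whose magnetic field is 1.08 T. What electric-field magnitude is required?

E = 8100 V/m

For straight-line motion qE = qvB, so E = vB.
E = 7500 × 1.08 = 8100 V/m.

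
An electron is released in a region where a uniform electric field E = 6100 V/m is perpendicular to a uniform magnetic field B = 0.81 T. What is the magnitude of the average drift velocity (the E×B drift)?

v_d ≈ 7500 m/s

The steady drift has the magnetic force balancing the electric force, so v_d = E/B.
v_d = 6100/0.81 = 7500 m/s.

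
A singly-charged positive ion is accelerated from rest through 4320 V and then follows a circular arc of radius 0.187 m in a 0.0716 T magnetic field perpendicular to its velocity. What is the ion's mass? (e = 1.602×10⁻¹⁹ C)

Combine |q|V = ½mv² and r = mv/(|q|B): eliminate v to get m = qB²r²/(2V).
m = (1.602×10⁻¹⁹)(0.0716)²(0.187)²/(2·4320) ≈ 3.32×10⁻²⁷ kg.

m ≈ 3.32×10⁻²⁷ kg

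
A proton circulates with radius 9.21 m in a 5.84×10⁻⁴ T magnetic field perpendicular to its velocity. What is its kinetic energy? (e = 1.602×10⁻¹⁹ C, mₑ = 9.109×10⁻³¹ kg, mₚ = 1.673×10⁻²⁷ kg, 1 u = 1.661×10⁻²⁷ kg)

v = |q|Br/m, then KE = ½mv² = (qBr)²/(2m).
v = (1.602×10⁻¹⁹)(5.84×10⁻⁴)(9.21)/1.673×10⁻²⁷ ≈ 5.150×10⁵ m/s.
KE = ½(1.673×10⁻²⁷)(5.150×10⁵)² ≈ 2.22×10⁻¹⁶ J.

KE ≈ 2.22×10⁻¹⁶ J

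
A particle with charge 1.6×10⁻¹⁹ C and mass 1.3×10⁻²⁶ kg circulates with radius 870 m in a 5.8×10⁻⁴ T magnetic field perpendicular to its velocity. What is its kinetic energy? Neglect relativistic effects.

KE ≈ 2.5×10⁻¹³ J

v = |q|Br/m, then KE = ½mv² = (qBr)²/(2m).
v = (1.6×10⁻¹⁹)(5.8×10⁻⁴)(870)/1.3×10⁻²⁶ ≈ 6.210×10⁶ m/s.
KE = ½(1.3×10⁻²⁶)(6.210×10⁶)² ≈ 2.5×10⁻¹³ J.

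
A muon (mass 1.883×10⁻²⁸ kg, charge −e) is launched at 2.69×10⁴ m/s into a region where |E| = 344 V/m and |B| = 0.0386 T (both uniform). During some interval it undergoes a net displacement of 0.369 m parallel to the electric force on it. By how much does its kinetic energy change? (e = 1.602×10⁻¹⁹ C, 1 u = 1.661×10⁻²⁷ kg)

ΔKE ≈ 2.03×10⁻¹⁷ J

The magnetic force is always ⟂ v and does no work; only the electric force changes KE.
ΔKE = F_E · d = |q|E d = (1.602×10⁻¹⁹)(344)(0.369) ≈ 2.03×10⁻¹⁷ J.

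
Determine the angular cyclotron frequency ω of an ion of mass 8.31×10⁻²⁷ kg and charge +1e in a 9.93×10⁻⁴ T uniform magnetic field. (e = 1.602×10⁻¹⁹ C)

ω = |q|B/m.
ω = (1.602×10⁻¹⁹)(9.93×10⁻⁴)/8.31×10⁻²⁷ ≈ 1.91×10⁴ rad/s.

ω ≈ 1.91×10⁴ rad/s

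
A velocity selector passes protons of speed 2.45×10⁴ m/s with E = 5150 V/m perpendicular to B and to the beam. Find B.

Balance of forces in the selector: qE = qvB ⇒ B = E/v.
B = 5150/2.45×10⁴ = 0.210 T.

B = 0.210 T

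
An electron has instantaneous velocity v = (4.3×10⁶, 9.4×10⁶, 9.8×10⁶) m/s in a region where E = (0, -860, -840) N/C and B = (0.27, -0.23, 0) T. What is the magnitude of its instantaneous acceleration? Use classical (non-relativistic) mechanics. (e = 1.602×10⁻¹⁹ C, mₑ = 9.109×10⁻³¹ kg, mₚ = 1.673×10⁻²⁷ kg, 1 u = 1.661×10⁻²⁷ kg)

v×B = (2.25×10⁶, 2.65×10⁶, -3.53×10⁶) N/C.
E + v×B = (2.25×10⁶, 2.65×10⁶, -3.53×10⁶) N/C.
F = q(E + v×B) = (−1.602×10⁻¹⁹ C)·(2.25×10⁶, 2.65×10⁶, -3.53×10⁶) = (-3.61×10⁻¹³, -4.24×10⁻¹³, 5.65×10⁻¹³) N.
|a| = |F|/m = 7.933×10⁻¹³/9.109×10⁻³¹ ≈ 8.71×10¹⁷ m/s².

|a| ≈ 8.71×10¹⁷ m/s²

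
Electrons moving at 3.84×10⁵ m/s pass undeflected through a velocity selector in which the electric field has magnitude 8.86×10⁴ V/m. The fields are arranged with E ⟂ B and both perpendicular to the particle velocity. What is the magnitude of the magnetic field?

B = 0.231 T

Balance of forces in the selector: qE = qvB ⇒ B = E/v.
B = 8.86×10⁴/3.84×10⁵ = 0.231 T.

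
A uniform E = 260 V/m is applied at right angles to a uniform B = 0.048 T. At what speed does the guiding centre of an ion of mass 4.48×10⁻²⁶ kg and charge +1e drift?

The steady drift has the magnetic force balancing the electric force, so v_d = E/B.
v_d = 260/0.048 = 5400 m/s.

v_d ≈ 5400 m/s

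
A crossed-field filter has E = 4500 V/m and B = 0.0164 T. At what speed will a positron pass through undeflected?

Straight-line motion ⇒ electric and magnetic forces cancel, so E = vB.
v = E/B = 4500/0.0164 = 2.74×10⁵ m/s.

v = 2.74×10⁵ m/s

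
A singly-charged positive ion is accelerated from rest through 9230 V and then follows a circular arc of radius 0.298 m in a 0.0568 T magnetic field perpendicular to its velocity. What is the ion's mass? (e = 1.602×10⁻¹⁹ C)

m ≈ 2.49×10⁻²⁷ kg

Combine |q|V = ½mv² and r = mv/(|q|B): eliminate v to get m = qB²r²/(2V).
m = (1.602×10⁻¹⁹)(0.0568)²(0.298)²/(2·9230) ≈ 2.49×10⁻²⁷ kg.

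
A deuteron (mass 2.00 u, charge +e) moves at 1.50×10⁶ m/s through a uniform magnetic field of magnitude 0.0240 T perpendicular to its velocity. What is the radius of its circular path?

r ≈ 1.30 m

The magnetic force provides the centripetal force: |q|vB = mv²/r.
r = mv/(|q|B) = (3.322×10⁻²⁷)(1.50×10⁶)/((1.602×10⁻¹⁹)(0.0240)) ≈ 1.30 m.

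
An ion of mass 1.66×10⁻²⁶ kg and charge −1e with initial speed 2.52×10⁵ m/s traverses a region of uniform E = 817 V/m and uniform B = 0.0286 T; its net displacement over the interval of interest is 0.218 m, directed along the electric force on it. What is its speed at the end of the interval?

v_f ≈ 2.59×10⁵ m/s

B does no work; ΔKE = |q|E d.
½mv_f² = ½mv₀² + |q|Ed = ½(1.66×10⁻²⁶)(2.52×10⁵)² + (1.602×10⁻¹⁹)(817)(0.218) ≈ 5.271×10⁻¹⁶ J + 2.853×10⁻¹⁷ J ≈ 5.556×10⁻¹⁶ J.
v_f = √(2·5.556×10⁻¹⁶/1.66×10⁻²⁶) ≈ 2.59×10⁵ m/s.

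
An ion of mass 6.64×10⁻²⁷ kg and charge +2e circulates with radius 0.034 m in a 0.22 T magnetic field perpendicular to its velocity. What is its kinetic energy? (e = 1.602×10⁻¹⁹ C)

v = |q|Br/m, then KE = ½mv² = (qBr)²/(2m).
v = (3.204×10⁻¹⁹)(0.22)(0.034)/6.64×10⁻²⁷ ≈ 3.609×10⁵ m/s.
KE = ½(6.64×10⁻²⁷)(3.609×10⁵)² ≈ 4.3×10⁻¹⁶ J = 2700 eV.

KE ≈ 2700 eV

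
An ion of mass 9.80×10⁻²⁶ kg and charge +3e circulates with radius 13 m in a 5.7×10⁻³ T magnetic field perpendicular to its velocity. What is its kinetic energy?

v = |q|Br/m, then KE = ½mv² = (qBr)²/(2m).
v = (4.806×10⁻¹⁹)(5.7×10⁻³)(13)/9.80×10⁻²⁶ ≈ 3.634×10⁵ m/s.
KE = ½(9.80×10⁻²⁶)(3.634×10⁵)² ≈ 6.5×10⁻¹⁵ J = 4.0×10⁴ eV.

KE ≈ 4.0×10⁴ eV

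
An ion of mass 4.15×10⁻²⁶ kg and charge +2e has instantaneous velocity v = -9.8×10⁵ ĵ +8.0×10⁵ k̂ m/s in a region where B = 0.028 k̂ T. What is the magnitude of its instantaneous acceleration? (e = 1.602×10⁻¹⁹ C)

|a| ≈ 2.12×10¹¹ m/s²

v×B = (-2.74×10⁴, 0, 0) N/C.
F = q v×B = (3.204×10⁻¹⁹ C)·(-2.74×10⁴, 0, 0) = (-8.79×10⁻¹⁵, 0, 0) N.
|a| = |F|/m = 8.792×10⁻¹⁵/4.15×10⁻²⁶ ≈ 2.12×10¹¹ m/s².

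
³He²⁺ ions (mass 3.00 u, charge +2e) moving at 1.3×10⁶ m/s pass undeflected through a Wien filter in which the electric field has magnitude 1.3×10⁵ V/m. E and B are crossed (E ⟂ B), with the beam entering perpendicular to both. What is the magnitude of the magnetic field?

B = 0.10 T

Balance of forces in the selector: qE = qvB ⇒ B = E/v.
B = 1.3×10⁵/1.3×10⁶ = 0.10 T.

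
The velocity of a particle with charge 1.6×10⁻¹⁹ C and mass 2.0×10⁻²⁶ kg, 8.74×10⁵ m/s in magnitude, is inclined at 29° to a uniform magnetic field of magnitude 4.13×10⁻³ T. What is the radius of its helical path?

v⊥ = v sinθ = 8.74×10⁵·sin29° ≈ 4.237×10⁵ m/s.
r = m v⊥/(|q|B) = (2.0×10⁻²⁶)(4.237×10⁵)/((1.6×10⁻¹⁹)(4.13×10⁻³)) ≈ 12.8 m.

r ≈ 12.8 m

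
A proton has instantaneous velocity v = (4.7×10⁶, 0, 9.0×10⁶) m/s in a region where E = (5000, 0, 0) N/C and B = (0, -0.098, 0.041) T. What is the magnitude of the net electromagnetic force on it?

v×B = (8.82×10⁵, -1.93×10⁵, -4.61×10⁵) N/C.
E + v×B = (8.87×10⁵, -1.93×10⁵, -4.61×10⁵) N/C.
F = q(E + v×B) = (1.602×10⁻¹⁹ C)·(8.87×10⁵, -1.93×10⁵, -4.61×10⁵) = (1.42×10⁻¹³, -3.09×10⁻¹⁴, -7.38×10⁻¹⁴) N.
|F| = 1.63×10⁻¹³ N.

|F| ≈ 1.63×10⁻¹³ N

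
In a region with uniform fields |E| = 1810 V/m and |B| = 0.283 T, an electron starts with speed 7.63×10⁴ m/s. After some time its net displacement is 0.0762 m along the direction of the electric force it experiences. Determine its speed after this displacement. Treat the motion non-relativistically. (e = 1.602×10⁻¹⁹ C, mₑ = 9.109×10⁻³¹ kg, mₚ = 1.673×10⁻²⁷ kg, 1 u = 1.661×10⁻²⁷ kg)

B does no work; ΔKE = |q|E d.
½mv_f² = ½mv₀² + |q|Ed = ½(9.109×10⁻³¹)(7.63×10⁴)² + (1.602×10⁻¹⁹)(1810)(0.0762) ≈ 2.651×10⁻²¹ J + 2.210×10⁻¹⁷ J ≈ 2.210×10⁻¹⁷ J.
v_f = √(2·2.210×10⁻¹⁷/9.109×10⁻³¹) ≈ 6.97×10⁶ m/s.

v_f ≈ 6.97×10⁶ m/s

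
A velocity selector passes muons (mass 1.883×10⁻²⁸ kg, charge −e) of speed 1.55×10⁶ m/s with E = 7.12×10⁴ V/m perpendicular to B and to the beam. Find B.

Balance of forces in the selector: qE = qvB ⇒ B = E/v.
B = 7.12×10⁴/1.55×10⁶ = 0.0459 T.

B = 0.0459 T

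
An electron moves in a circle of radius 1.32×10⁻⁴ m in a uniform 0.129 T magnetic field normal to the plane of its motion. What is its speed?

v ≈ 2.99×10⁶ m/s

From |q|vB = mv²/r, v = |q|Br/m.
v = (1.602×10⁻¹⁹)(0.129)(1.32×10⁻⁴)/9.109×10⁻³¹ ≈ 2.99×10⁶ m/s.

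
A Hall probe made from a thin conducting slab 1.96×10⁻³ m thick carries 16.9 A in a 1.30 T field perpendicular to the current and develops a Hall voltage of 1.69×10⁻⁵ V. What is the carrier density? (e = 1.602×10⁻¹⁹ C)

From V_H = IB/(n e t), n = IB/(V_H e t).
n = (16.9)(1.30)/((1.69×10⁻⁵)(1.602×10⁻¹⁹)(1.96×10⁻³)) ≈ 4.14×10²⁷ m⁻³.

n ≈ 4.14×10²⁷ m⁻³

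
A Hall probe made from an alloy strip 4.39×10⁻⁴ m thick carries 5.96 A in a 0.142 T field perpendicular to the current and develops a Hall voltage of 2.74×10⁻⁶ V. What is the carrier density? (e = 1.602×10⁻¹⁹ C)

n ≈ 4.39×10²⁷ m⁻³

From V_H = IB/(n e t), n = IB/(V_H e t).
n = (5.96)(0.142)/((2.74×10⁻⁶)(1.602×10⁻¹⁹)(4.39×10⁻⁴)) ≈ 4.39×10²⁷ m⁻³.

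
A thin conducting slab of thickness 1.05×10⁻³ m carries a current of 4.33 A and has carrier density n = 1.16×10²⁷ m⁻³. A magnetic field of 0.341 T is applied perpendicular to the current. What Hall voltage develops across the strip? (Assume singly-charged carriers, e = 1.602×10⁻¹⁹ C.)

V_H ≈ 7.57×10⁻⁶ V

V_H = IB/(n e t).
V_H = (4.33)(0.341)/((1.16×10²⁷)(1.602×10⁻¹⁹)(1.05×10⁻³)) ≈ 7.57×10⁻⁶ V.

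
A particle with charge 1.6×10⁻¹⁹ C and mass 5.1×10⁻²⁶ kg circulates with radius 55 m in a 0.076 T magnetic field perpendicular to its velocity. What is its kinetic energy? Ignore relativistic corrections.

KE ≈ 4.4×10⁻¹² J

v = |q|Br/m, then KE = ½mv² = (qBr)²/(2m).
v = (1.6×10⁻¹⁹)(0.076)(55)/5.1×10⁻²⁶ ≈ 1.311×10⁷ m/s.
KE = ½(5.1×10⁻²⁶)(1.311×10⁷)² ≈ 4.4×10⁻¹² J.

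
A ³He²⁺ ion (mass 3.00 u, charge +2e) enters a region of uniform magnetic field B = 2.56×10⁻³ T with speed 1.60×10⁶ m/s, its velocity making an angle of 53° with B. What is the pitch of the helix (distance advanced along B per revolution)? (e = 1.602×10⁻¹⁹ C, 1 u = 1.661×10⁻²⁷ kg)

p ≈ 36.8 m

v∥ = v cosθ = 1.60×10⁶·cos53° ≈ 9.629×10⁵ m/s.
T = 2πm/(|q|B) = 2π(4.983×10⁻²⁷)/((3.204×10⁻¹⁹)(2.56×10⁻³)) ≈ 3.817×10⁻⁵ s.
pitch = v∥ T = (9.629×10⁵)(3.817×10⁻⁵) ≈ 36.8 m.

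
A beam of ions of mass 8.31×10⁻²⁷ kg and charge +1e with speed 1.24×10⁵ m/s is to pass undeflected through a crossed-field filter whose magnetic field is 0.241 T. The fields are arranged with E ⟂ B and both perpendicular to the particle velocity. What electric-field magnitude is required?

E = 2.99×10⁴ V/m

For straight-line motion qE = qvB, so E = vB.
E = 1.24×10⁵ × 0.241 = 2.99×10⁴ V/m.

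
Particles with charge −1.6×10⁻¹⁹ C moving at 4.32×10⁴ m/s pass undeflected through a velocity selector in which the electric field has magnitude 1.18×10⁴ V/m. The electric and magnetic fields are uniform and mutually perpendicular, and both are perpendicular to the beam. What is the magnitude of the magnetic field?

Balance of forces in the selector: qE = qvB ⇒ B = E/v.
B = 1.18×10⁴/4.32×10⁴ = 0.273 T.

B = 0.273 T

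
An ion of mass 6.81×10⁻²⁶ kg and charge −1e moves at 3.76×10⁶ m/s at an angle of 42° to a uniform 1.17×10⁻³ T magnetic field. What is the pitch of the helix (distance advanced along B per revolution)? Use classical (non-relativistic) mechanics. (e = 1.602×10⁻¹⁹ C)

p ≈ 6380 m

v∥ = v cosθ = 3.76×10⁶·cos42° ≈ 2.794×10⁶ m/s.
T = 2πm/(|q|B) = 2π(6.81×10⁻²⁶)/((1.602×10⁻¹⁹)(1.17×10⁻³)) ≈ 2.283×10⁻³ s.
pitch = v∥ T = (2.794×10⁶)(2.283×10⁻³) ≈ 6380 m.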